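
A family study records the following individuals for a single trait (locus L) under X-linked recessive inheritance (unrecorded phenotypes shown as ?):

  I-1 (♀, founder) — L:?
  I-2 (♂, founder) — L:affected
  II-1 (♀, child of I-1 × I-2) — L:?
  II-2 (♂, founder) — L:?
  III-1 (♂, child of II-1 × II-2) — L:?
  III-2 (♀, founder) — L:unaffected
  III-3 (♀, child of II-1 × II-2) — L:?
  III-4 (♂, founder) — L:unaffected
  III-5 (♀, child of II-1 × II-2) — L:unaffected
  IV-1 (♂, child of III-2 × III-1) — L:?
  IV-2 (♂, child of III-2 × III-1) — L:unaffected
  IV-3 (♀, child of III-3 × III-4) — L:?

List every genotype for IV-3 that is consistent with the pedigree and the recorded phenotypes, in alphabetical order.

IV-3 ∈ {X^LX^L, X^LX^l}

L/I-1 ? ·: X^LX^L|X^LX^l|X^lX^l
L/I-2 aff ·: X^lY
L/II-1 ? I-1×I-2: X^LX^l|X^lX^l
L/II-2 ? ·: X^LY|X^lY
L/III-1 ? II-1×II-2: X^LY|X^lY
L/III-2 un ·: X^LX^L|X^LX^l
L/III-3 ? II-1×II-2: X^LX^L|X^LX^l|X^lX^l
L/III-4 un ·: X^LY
L/III-5 un II-1×II-2: X^LX^L|X^LX^l
L/IV-1 ? III-2×III-1: X^LY|X^lY
L/IV-2 un III-2×III-1: X^LY
L/IV-3 ? III-3×III-4: X^LX^L|X^LX^l
⇒ L over [I-1,I-2,II-1,II-2,III-1,III-2,III-3,III-4,III-5,IV-1,IV-2,IV-3]: 120 consistent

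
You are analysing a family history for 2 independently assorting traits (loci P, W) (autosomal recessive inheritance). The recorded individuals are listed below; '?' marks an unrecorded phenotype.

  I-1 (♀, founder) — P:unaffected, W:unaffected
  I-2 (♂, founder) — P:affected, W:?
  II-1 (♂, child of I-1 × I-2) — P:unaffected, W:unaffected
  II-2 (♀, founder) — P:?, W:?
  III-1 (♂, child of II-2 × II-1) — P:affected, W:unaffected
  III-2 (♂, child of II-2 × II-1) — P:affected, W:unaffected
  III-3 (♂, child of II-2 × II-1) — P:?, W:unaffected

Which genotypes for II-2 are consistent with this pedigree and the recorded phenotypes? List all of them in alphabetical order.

II-2 ∈ {Pp WW, Pp Ww, Pp ww, pp WW, pp Ww, pp ww}

P/I-1 un ·: PP|Pp
P/I-2 aff ·: pp
P/II-1 un I-1×I-2: Pp
P/II-2 ? ·: Pp|pp
P/III-1 aff II-2×II-1: pp
P/III-2 aff II-2×II-1: pp
P/III-3 ? II-2×II-1: PP|Pp|pp
⇒ P over [I-1,I-2,II-1,II-2,III-1,III-2,III-3]: 10 consistent
W/I-1 un ·: WW|Ww
W/I-2 ? ·: WW|Ww|ww
W/II-1 un I-1×I-2: WW|Ww
W/II-2 ? ·: WW|Ww|ww
W/III-1 un II-2×II-1: WW|Ww
W/III-2 un II-2×II-1: WW|Ww
W/III-3 un II-2×II-1: WW|Ww
⇒ W over [I-1,I-2,II-1,II-2,III-1,III-2,III-3]: 125 consistent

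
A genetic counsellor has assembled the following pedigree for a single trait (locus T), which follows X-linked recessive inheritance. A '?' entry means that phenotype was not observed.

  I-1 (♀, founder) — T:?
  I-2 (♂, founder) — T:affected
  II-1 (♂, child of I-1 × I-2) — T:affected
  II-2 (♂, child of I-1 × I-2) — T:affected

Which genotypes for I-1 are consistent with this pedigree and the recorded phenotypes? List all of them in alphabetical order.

T/I-1 ? ·: X^TX^t|X^tX^t
T/I-2 aff ·: X^tY
T/II-1 aff I-1×I-2: X^tY
T/II-2 aff I-1×I-2: X^tY
⇒ T over [I-1,I-2,II-1,II-2]: 2 consistent

I-1 ∈ {X^TX^t, X^tX^t}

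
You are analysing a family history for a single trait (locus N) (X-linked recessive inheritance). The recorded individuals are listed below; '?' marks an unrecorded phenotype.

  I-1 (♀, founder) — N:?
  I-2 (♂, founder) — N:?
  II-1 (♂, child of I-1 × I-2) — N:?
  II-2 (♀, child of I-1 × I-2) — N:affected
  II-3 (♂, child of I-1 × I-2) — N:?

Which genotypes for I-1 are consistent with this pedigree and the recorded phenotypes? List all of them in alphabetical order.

I-1 ∈ {X^NX^n, X^nX^n}

N/I-1 ? ·: X^NX^n|X^nX^n
N/I-2 ? ·: X^nY
N/II-1 ? I-1×I-2: X^NY|X^nY
N/II-2 aff I-1×I-2: X^nX^n
N/II-3 ? I-1×I-2: X^NY|X^nY
⇒ N over [I-1,I-2,II-1,II-2,II-3]: 5 consistent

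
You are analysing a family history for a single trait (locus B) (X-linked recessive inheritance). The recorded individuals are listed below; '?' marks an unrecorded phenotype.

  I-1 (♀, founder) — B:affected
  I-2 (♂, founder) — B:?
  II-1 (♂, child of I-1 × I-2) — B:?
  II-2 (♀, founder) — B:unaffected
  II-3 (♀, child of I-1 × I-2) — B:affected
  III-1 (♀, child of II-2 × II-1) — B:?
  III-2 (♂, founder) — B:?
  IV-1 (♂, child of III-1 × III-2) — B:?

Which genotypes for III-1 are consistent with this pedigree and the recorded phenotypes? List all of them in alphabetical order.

III-1 ∈ {X^BX^b, X^bX^b}

B/I-1 aff ·: X^bX^b
B/I-2 ? ·: X^bY
B/II-1 ? I-1×I-2: X^bY
B/II-2 un ·: X^BX^B|X^BX^b
B/II-3 aff I-1×I-2: X^bX^b
B/III-1 ? II-2×II-1: X^BX^b|X^bX^b
B/III-2 ? ·: X^BY|X^bY
B/IV-1 ? III-1×III-2: X^BY|X^bY
⇒ B over [I-1,I-2,II-1,II-2,II-3,III-1,III-2,IV-1]: 10 consistent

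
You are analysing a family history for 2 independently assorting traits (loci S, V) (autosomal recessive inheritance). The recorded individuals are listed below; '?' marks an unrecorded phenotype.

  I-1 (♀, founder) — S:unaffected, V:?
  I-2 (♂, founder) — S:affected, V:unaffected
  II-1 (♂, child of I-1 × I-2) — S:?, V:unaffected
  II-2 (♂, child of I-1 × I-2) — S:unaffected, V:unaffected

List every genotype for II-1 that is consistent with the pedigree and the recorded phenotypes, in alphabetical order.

S/I-1 un ·: SS|Ss
S/I-2 aff ·: ss
S/II-1 ? I-1×I-2: Ss|ss
S/II-2 un I-1×I-2: Ss
⇒ S over [I-1,I-2,II-1,II-2]: 3 consistent
V/I-1 ? ·: VV|Vv|vv
V/I-2 un ·: VV|Vv
V/II-1 un I-1×I-2: VV|Vv
V/II-2 un I-1×I-2: VV|Vv
⇒ V over [I-1,I-2,II-1,II-2]: 15 consistent

II-1 ∈ {Ss VV, Ss Vv, ss VV, ss Vv}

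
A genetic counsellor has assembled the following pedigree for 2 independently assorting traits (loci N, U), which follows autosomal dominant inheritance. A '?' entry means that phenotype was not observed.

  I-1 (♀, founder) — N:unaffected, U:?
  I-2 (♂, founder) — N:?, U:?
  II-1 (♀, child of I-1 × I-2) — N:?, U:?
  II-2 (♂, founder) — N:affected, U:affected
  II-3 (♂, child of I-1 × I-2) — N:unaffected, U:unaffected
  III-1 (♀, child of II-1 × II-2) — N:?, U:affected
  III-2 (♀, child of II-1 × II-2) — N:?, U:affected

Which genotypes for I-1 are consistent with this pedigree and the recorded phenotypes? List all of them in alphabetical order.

N/I-1 un ·: nn
N/I-2 ? ·: nn|Nn
N/II-1 ? I-1×I-2: nn|Nn
N/II-2 aff ·: Nn|NN
N/II-3 un I-1×I-2: nn
N/III-1 ? II-1×II-2: nn|Nn|NN
N/III-2 ? II-1×II-2: nn|Nn|NN
⇒ N over [I-1,I-2,II-1,II-2,II-3,III-1,III-2]: 23 consistent
U/I-1 ? ·: uu|Uu
U/I-2 ? ·: uu|Uu
U/II-1 ? I-1×I-2: uu|Uu|UU
U/II-2 aff ·: Uu|UU
U/II-3 un I-1×I-2: uu
U/III-1 aff II-1×II-2: Uu|UU
U/III-2 aff II-1×II-2: Uu|UU
⇒ U over [I-1,I-2,II-1,II-2,II-3,III-1,III-2]: 37 consistent

I-1 ∈ {nn Uu, nn uu}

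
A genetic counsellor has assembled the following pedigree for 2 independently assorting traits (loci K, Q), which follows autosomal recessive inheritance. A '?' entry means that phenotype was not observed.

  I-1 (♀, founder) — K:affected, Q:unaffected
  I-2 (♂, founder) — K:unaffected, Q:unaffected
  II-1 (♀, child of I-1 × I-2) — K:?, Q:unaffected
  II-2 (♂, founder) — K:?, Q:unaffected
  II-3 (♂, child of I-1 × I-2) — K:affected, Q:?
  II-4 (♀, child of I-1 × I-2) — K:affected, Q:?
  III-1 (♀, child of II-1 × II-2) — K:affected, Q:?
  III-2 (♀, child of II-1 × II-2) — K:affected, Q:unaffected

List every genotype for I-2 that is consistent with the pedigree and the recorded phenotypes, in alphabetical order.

I-2 ∈ {Kk QQ, Kk Qq}

K/I-1 aff ·: kk
K/I-2 un ·: Kk
K/II-1 ? I-1×I-2: Kk|kk
K/II-2 ? ·: Kk|kk
K/II-3 aff I-1×I-2: kk
K/II-4 aff I-1×I-2: kk
K/III-1 aff II-1×II-2: kk
K/III-2 aff II-1×II-2: kk
⇒ K over [I-1,I-2,II-1,II-2,II-3,II-4,III-1,III-2]: 4 consistent
Q/I-1 un ·: QQ|Qq
Q/I-2 un ·: QQ|Qq
Q/II-1 un I-1×I-2: QQ|Qq
Q/II-2 un ·: QQ|Qq
Q/II-3 ? I-1×I-2: QQ|Qq|qq
Q/II-4 ? I-1×I-2: QQ|Qq|qq
Q/III-1 ? II-1×II-2: QQ|Qq|qq
Q/III-2 un II-1×II-2: QQ|Qq
⇒ Q over [I-1,I-2,II-1,II-2,II-3,II-4,III-1,III-2]: 260 consistent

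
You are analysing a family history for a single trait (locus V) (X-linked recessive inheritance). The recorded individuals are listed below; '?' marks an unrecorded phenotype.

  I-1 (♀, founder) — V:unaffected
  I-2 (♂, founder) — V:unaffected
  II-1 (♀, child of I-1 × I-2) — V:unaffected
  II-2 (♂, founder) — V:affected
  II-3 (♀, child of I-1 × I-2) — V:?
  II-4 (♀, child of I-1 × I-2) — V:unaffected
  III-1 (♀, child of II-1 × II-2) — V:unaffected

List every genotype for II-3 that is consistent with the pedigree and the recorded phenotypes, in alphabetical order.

V/I-1 un ·: X^VX^V|X^VX^v
V/I-2 un ·: X^VY
V/II-1 un I-1×I-2: X^VX^V|X^VX^v
V/II-2 aff ·: X^vY
V/II-3 ? I-1×I-2: X^VX^V|X^VX^v
V/II-4 un I-1×I-2: X^VX^V|X^VX^v
V/III-1 un II-1×II-2: X^VX^v
⇒ V over [I-1,I-2,II-1,II-2,II-3,II-4,III-1]: 9 consistent

II-3 ∈ {X^VX^V, X^VX^v}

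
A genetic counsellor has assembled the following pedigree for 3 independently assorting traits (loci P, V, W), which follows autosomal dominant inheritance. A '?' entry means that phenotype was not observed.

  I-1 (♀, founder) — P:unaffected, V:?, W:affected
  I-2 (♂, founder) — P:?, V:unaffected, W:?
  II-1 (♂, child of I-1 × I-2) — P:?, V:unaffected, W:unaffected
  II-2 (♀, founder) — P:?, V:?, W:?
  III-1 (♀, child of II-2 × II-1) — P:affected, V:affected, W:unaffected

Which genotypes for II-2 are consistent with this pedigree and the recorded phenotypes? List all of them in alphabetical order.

II-2 ∈ {PP VV Ww, PP VV ww, PP Vv Ww, PP Vv ww, Pp VV Ww, Pp VV ww, Pp Vv Ww, Pp Vv ww, pp VV Ww, pp VV ww, pp Vv Ww, pp Vv ww}

P/I-1 un ·: pp
P/I-2 ? ·: pp|Pp|PP
P/II-1 ? I-1×I-2: pp|Pp
P/II-2 ? ·: pp|Pp|PP
P/III-1 aff II-2×II-1: Pp|PP
⇒ P over [I-1,I-2,II-1,II-2,III-1]: 14 consistent
V/I-1 ? ·: vv|Vv
V/I-2 un ·: vv
V/II-1 un I-1×I-2: vv
V/II-2 ? ·: Vv|VV
V/III-1 aff II-2×II-1: Vv
⇒ V over [I-1,I-2,II-1,II-2,III-1]: 4 consistent
W/I-1 aff ·: Ww
W/I-2 ? ·: ww|Ww
W/II-1 un I-1×I-2: ww
W/II-2 ? ·: ww|Ww
W/III-1 un II-2×II-1: ww
⇒ W over [I-1,I-2,II-1,II-2,III-1]: 4 consistent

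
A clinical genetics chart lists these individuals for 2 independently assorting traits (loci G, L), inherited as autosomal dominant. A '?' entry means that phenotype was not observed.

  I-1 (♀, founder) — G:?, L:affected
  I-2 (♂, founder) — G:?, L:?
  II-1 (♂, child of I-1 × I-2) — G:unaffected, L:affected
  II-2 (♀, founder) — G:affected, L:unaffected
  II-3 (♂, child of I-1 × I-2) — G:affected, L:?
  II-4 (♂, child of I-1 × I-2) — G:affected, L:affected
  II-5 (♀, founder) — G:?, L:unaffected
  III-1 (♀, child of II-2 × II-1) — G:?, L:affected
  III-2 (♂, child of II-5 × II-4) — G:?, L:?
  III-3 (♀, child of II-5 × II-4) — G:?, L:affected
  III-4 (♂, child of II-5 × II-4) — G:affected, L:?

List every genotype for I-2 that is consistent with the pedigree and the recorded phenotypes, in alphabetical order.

G/I-1 ? ·: gg|Gg
G/I-2 ? ·: gg|Gg
G/II-1 un I-1×I-2: gg
G/II-2 aff ·: Gg|GG
G/II-3 aff I-1×I-2: Gg|GG
G/II-4 aff I-1×I-2: Gg|GG
G/II-5 ? ·: gg|Gg|GG
G/III-1 ? II-2×II-1: gg|Gg
G/III-2 ? II-5×II-4: gg|Gg|GG
G/III-3 ? II-5×II-4: gg|Gg|GG
G/III-4 aff II-5×II-4: Gg|GG
⇒ G over [I-1,I-2,II-1,II-2,II-3,II-4,II-5,III-1,III-2,III-3,III-4]: 420 consistent
L/I-1 aff ·: Ll|LL
L/I-2 ? ·: ll|Ll|LL
L/II-1 aff I-1×I-2: Ll|LL
L/II-2 un ·: ll
L/II-3 ? I-1×I-2: ll|Ll|LL
L/II-4 aff I-1×I-2: Ll|LL
L/II-5 un ·: ll
L/III-1 aff II-2×II-1: Ll
L/III-2 ? II-5×II-4: ll|Ll
L/III-3 aff II-5×II-4: Ll
L/III-4 ? II-5×II-4: ll|Ll
⇒ L over [I-1,I-2,II-1,II-2,II-3,II-4,II-5,III-1,III-2,III-3,III-4]: 83 consistent

I-2 ∈ {Gg LL, Gg Ll, Gg ll, gg LL, gg Ll, gg ll}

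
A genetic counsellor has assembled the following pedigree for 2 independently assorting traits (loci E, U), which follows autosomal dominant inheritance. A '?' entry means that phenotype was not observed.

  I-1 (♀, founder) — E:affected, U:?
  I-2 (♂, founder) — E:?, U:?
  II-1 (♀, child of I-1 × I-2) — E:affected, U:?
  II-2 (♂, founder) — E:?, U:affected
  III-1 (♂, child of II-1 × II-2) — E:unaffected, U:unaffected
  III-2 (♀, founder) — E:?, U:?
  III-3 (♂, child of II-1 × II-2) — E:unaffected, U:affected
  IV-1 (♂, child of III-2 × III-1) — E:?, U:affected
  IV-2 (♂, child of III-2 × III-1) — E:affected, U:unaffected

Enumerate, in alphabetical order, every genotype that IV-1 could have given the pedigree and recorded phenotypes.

IV-1 ∈ {Ee Uu, ee Uu}

E/I-1 aff ·: Ee|EE
E/I-2 ? ·: ee|Ee|EE
E/II-1 aff I-1×I-2: Ee
E/II-2 ? ·: ee|Ee
E/III-1 un II-1×II-2: ee
E/III-2 ? ·: Ee|EE
E/III-3 un II-1×II-2: ee
E/IV-1 ? III-2×III-1: ee|Ee
E/IV-2 aff III-2×III-1: Ee
⇒ E over [I-1,I-2,II-1,II-2,III-1,III-2,III-3,IV-1,IV-2]: 30 consistent
U/I-1 ? ·: uu|Uu|UU
U/I-2 ? ·: uu|Uu|UU
U/II-1 ? I-1×I-2: uu|Uu
U/II-2 aff ·: Uu
U/III-1 un II-1×II-2: uu
U/III-2 ? ·: Uu
U/III-3 aff II-1×II-2: Uu|UU
U/IV-1 aff III-2×III-1: Uu
U/IV-2 un III-2×III-1: uu
⇒ U over [I-1,I-2,II-1,II-2,III-1,III-2,III-3,IV-1,IV-2]: 18 consistent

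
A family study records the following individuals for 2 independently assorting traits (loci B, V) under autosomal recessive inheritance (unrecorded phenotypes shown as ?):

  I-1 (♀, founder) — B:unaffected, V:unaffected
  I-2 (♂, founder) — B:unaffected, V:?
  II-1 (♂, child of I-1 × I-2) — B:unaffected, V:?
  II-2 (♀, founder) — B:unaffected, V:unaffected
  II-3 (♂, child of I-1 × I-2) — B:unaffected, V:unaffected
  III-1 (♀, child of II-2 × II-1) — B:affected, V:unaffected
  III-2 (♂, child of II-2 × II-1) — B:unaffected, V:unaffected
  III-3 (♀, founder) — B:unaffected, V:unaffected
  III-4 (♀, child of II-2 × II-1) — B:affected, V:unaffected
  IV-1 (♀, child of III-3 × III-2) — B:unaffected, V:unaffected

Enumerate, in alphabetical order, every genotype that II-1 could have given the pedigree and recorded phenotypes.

B/I-1 un ·: BB|Bb
B/I-2 un ·: BB|Bb
B/II-1 un I-1×I-2: Bb
B/II-2 un ·: Bb
B/II-3 un I-1×I-2: BB|Bb
B/III-1 aff II-2×II-1: bb
B/III-2 un II-2×II-1: BB|Bb
B/III-3 un ·: BB|Bb
B/III-4 aff II-2×II-1: bb
B/IV-1 un III-3×III-2: BB|Bb
⇒ B over [I-1,I-2,II-1,II-2,II-3,III-1,III-2,III-3,III-4,IV-1]: 42 consistent
V/I-1 un ·: VV|Vv
V/I-2 ? ·: VV|Vv|vv
V/II-1 ? I-1×I-2: VV|Vv|vv
V/II-2 un ·: VV|Vv
V/II-3 un I-1×I-2: VV|Vv
V/III-1 un II-2×II-1: VV|Vv
V/III-2 un II-2×II-1: VV|Vv
V/III-3 un ·: VV|Vv
V/III-4 un II-2×II-1: VV|Vv
V/IV-1 un III-3×III-2: VV|Vv
⇒ V over [I-1,I-2,II-1,II-2,II-3,III-1,III-2,III-3,III-4,IV-1]: 689 consistent

II-1 ∈ {Bb VV, Bb Vv, Bb vv}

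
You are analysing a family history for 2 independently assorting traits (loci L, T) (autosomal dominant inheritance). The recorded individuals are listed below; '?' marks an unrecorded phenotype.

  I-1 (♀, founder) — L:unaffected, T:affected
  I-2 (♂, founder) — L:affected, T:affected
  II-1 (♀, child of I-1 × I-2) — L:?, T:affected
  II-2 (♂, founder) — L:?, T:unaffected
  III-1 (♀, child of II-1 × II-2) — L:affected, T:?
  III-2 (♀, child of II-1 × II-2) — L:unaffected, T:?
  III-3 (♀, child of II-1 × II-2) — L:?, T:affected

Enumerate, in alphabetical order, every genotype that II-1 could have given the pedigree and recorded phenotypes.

L/I-1 un ·: ll
L/I-2 aff ·: Ll|LL
L/II-1 ? I-1×I-2: ll|Ll
L/II-2 ? ·: ll|Ll
L/III-1 aff II-1×II-2: Ll|LL
L/III-2 un II-1×II-2: ll
L/III-3 ? II-1×II-2: ll|Ll|LL
⇒ L over [I-1,I-2,II-1,II-2,III-1,III-2,III-3]: 18 consistent
T/I-1 aff ·: Tt|TT
T/I-2 aff ·: Tt|TT
T/II-1 aff I-1×I-2: Tt|TT
T/II-2 un ·: tt
T/III-1 ? II-1×II-2: tt|Tt
T/III-2 ? II-1×II-2: tt|Tt
T/III-3 aff II-1×II-2: Tt
⇒ T over [I-1,I-2,II-1,II-2,III-1,III-2,III-3]: 16 consistent

II-1 ∈ {Ll TT, Ll Tt, ll TT, ll Tt}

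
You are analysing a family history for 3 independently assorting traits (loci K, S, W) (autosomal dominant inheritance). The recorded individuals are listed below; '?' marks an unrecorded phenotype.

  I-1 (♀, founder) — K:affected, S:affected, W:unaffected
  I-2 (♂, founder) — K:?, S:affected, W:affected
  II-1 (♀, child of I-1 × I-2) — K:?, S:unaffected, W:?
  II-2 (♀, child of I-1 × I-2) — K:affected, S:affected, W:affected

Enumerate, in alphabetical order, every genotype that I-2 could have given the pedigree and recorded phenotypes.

K/I-1 aff ·: Kk|KK
K/I-2 ? ·: kk|Kk|KK
K/II-1 ? I-1×I-2: kk|Kk|KK
K/II-2 aff I-1×I-2: Kk|KK
⇒ K over [I-1,I-2,II-1,II-2]: 18 consistent
S/I-1 aff ·: Ss
S/I-2 aff ·: Ss
S/II-1 un I-1×I-2: ss
S/II-2 aff I-1×I-2: Ss|SS
⇒ S over [I-1,I-2,II-1,II-2]: 2 consistent
W/I-1 un ·: ww
W/I-2 aff ·: Ww|WW
W/II-1 ? I-1×I-2: ww|Ww
W/II-2 aff I-1×I-2: Ww
⇒ W over [I-1,I-2,II-1,II-2]: 3 consistent

I-2 ∈ {KK Ss WW, KK Ss Ww, Kk Ss WW, Kk Ss Ww, kk Ss WW, kk Ss Ww}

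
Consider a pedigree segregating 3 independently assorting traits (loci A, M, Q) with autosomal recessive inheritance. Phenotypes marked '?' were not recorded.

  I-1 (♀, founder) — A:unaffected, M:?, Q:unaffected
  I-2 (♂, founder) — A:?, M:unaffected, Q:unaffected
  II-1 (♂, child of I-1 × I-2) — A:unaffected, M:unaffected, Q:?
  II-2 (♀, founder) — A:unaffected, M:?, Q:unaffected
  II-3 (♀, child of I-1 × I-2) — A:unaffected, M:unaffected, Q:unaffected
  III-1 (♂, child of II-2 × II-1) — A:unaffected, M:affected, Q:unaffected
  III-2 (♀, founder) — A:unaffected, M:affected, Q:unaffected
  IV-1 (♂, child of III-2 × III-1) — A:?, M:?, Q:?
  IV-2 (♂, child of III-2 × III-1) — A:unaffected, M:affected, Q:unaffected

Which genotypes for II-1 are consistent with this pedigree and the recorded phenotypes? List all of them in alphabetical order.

II-1 ∈ {AA Mm QQ, AA Mm Qq, AA Mm qq, Aa Mm QQ, Aa Mm Qq, Aa Mm qq}

A/I-1 un ·: AA|Aa
A/I-2 ? ·: AA|Aa|aa
A/II-1 un I-1×I-2: AA|Aa
A/II-2 un ·: AA|Aa
A/II-3 un I-1×I-2: AA|Aa
A/III-1 un II-2×II-1: AA|Aa
A/III-2 un ·: AA|Aa
A/IV-1 ? III-2×III-1: AA|Aa|aa
A/IV-2 un III-2×III-1: AA|Aa
⇒ A over [I-1,I-2,II-1,II-2,II-3,III-1,III-2,IV-1,IV-2]: 380 consistent
M/I-1 ? ·: MM|Mm|mm
M/I-2 un ·: MM|Mm
M/II-1 un I-1×I-2: Mm
M/II-2 ? ·: Mm|mm
M/II-3 un I-1×I-2: MM|Mm
M/III-1 aff II-2×II-1: mm
M/III-2 aff ·: mm
M/IV-1 ? III-2×III-1: mm
M/IV-2 aff III-2×III-1: mm
⇒ M over [I-1,I-2,II-1,II-2,II-3,III-1,III-2,IV-1,IV-2]: 16 consistent
Q/I-1 un ·: QQ|Qq
Q/I-2 un ·: QQ|Qq
Q/II-1 ? I-1×I-2: QQ|Qq|qq
Q/II-2 un ·: QQ|Qq
Q/II-3 un I-1×I-2: QQ|Qq
Q/III-1 un II-2×II-1: QQ|Qq
Q/III-2 un ·: QQ|Qq
Q/IV-1 ? III-2×III-1: QQ|Qq|qq
Q/IV-2 un III-2×III-1: QQ|Qq
⇒ Q over [I-1,I-2,II-1,II-2,II-3,III-1,III-2,IV-1,IV-2]: 360 consistent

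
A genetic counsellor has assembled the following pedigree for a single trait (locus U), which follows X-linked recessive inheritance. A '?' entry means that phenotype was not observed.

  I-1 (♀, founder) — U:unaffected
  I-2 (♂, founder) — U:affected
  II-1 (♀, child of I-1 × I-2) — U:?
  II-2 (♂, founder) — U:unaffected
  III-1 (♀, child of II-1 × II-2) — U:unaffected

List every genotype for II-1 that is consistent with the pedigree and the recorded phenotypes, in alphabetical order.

II-1 ∈ {X^UX^u, X^uX^u}

U/I-1 un ·: X^UX^U|X^UX^u
U/I-2 aff ·: X^uY
U/II-1 ? I-1×I-2: X^UX^u|X^uX^u
U/II-2 un ·: X^UY
U/III-1 un II-1×II-2: X^UX^U|X^UX^u
⇒ U over [I-1,I-2,II-1,II-2,III-1]: 5 consistent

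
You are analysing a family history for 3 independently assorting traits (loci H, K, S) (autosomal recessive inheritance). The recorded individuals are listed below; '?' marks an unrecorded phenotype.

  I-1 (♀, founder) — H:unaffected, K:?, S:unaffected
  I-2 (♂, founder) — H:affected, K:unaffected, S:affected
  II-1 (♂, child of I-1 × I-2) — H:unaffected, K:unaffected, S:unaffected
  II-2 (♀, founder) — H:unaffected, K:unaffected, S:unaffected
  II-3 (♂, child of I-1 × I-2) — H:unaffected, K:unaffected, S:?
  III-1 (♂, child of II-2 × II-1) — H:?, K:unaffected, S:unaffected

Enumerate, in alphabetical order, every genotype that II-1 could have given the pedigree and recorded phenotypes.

II-1 ∈ {Hh KK Ss, Hh Kk Ss}

H/I-1 un ·: HH|Hh
H/I-2 aff ·: hh
H/II-1 un I-1×I-2: Hh
H/II-2 un ·: HH|Hh
H/II-3 un I-1×I-2: Hh
H/III-1 ? II-2×II-1: HH|Hh|hh
⇒ H over [I-1,I-2,II-1,II-2,II-3,III-1]: 10 consistent
K/I-1 ? ·: KK|Kk|kk
K/I-2 un ·: KK|Kk
K/II-1 un I-1×I-2: KK|Kk
K/II-2 un ·: KK|Kk
K/II-3 un I-1×I-2: KK|Kk
K/III-1 un II-2×II-1: KK|Kk
⇒ K over [I-1,I-2,II-1,II-2,II-3,III-1]: 53 consistent
S/I-1 un ·: SS|Ss
S/I-2 aff ·: ss
S/II-1 un I-1×I-2: Ss
S/II-2 un ·: SS|Ss
S/II-3 ? I-1×I-2: Ss|ss
S/III-1 un II-2×II-1: SS|Ss
⇒ S over [I-1,I-2,II-1,II-2,II-3,III-1]: 12 consistent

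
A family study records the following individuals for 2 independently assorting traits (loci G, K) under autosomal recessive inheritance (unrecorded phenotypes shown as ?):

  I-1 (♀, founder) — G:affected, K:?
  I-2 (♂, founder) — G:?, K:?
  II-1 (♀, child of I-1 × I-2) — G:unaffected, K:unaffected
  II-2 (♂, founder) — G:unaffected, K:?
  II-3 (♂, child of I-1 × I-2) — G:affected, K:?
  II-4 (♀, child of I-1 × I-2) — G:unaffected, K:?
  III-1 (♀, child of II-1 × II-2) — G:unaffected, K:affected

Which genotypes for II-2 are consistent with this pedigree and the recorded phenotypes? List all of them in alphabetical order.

II-2 ∈ {GG Kk, GG kk, Gg Kk, Gg kk}

G/I-1 aff ·: gg
G/I-2 ? ·: Gg
G/II-1 un I-1×I-2: Gg
G/II-2 un ·: GG|Gg
G/II-3 aff I-1×I-2: gg
G/II-4 un I-1×I-2: Gg
G/III-1 un II-1×II-2: GG|Gg
⇒ G over [I-1,I-2,II-1,II-2,II-3,II-4,III-1]: 4 consistent
K/I-1 ? ·: KK|Kk|kk
K/I-2 ? ·: KK|Kk|kk
K/II-1 un I-1×I-2: Kk
K/II-2 ? ·: Kk|kk
K/II-3 ? I-1×I-2: KK|Kk|kk
K/II-4 ? I-1×I-2: KK|Kk|kk
K/III-1 aff II-1×II-2: kk
⇒ K over [I-1,I-2,II-1,II-2,II-3,II-4,III-1]: 54 consistent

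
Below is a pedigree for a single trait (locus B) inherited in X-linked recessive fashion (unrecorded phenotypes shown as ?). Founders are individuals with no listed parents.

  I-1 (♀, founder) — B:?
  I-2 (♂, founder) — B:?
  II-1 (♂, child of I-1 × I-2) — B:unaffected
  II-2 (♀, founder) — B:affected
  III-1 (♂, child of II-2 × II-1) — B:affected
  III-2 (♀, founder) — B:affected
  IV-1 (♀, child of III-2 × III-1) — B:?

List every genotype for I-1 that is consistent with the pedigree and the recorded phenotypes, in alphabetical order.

B/I-1 ? ·: X^BX^B|X^BX^b
B/I-2 ? ·: X^BY|X^bY
B/II-1 un I-1×I-2: X^BY
B/II-2 aff ·: X^bX^b
B/III-1 aff II-2×II-1: X^bY
B/III-2 aff ·: X^bX^b
B/IV-1 ? III-2×III-1: X^bX^b
⇒ B over [I-1,I-2,II-1,II-2,III-1,III-2,IV-1]: 4 consistent

I-1 ∈ {X^BX^B, X^BX^b}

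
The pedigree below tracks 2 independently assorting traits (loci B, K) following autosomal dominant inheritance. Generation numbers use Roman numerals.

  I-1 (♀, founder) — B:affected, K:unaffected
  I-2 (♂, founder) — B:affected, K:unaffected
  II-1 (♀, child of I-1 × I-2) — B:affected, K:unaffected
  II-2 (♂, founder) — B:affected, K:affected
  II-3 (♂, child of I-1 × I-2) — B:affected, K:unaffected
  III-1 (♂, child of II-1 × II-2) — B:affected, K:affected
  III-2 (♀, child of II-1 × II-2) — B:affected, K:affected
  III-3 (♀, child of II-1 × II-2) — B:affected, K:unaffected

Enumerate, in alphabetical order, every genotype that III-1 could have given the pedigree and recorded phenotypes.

III-1 ∈ {BB Kk, Bb Kk}

B/I-1 aff ·: Bb|BB
B/I-2 aff ·: Bb|BB
B/II-1 aff I-1×I-2: Bb|BB
B/II-2 aff ·: Bb|BB
B/II-3 aff I-1×I-2: Bb|BB
B/III-1 aff II-1×II-2: Bb|BB
B/III-2 aff II-1×II-2: Bb|BB
B/III-3 aff II-1×II-2: Bb|BB
⇒ B over [I-1,I-2,II-1,II-2,II-3,III-1,III-2,III-3]: 159 consistent
K/I-1 un ·: kk
K/I-2 un ·: kk
K/II-1 un I-1×I-2: kk
K/II-2 aff ·: Kk
K/II-3 un I-1×I-2: kk
K/III-1 aff II-1×II-2: Kk
K/III-2 aff II-1×II-2: Kk
K/III-3 un II-1×II-2: kk
⇒ K over [I-1,I-2,II-1,II-2,II-3,III-1,III-2,III-3]: 1 consistent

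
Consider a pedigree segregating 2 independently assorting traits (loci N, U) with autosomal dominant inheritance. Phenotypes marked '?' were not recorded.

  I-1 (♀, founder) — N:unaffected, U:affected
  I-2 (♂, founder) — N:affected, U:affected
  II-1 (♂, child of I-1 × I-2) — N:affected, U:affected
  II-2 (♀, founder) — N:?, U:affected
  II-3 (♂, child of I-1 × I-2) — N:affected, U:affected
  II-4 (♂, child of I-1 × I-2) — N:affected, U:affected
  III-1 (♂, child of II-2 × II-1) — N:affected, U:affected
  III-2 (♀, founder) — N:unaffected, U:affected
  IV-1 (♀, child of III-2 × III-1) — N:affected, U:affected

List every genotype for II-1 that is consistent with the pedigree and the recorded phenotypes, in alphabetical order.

II-1 ∈ {Nn UU, Nn Uu}

N/I-1 un ·: nn
N/I-2 aff ·: Nn|NN
N/II-1 aff I-1×I-2: Nn
N/II-2 ? ·: nn|Nn|NN
N/II-3 aff I-1×I-2: Nn
N/II-4 aff I-1×I-2: Nn
N/III-1 aff II-2×II-1: Nn|NN
N/III-2 un ·: nn
N/IV-1 aff III-2×III-1: Nn
⇒ N over [I-1,I-2,II-1,II-2,II-3,II-4,III-1,III-2,IV-1]: 10 consistent
U/I-1 aff ·: Uu|UU
U/I-2 aff ·: Uu|UU
U/II-1 aff I-1×I-2: Uu|UU
U/II-2 aff ·: Uu|UU
U/II-3 aff I-1×I-2: Uu|UU
U/II-4 aff I-1×I-2: Uu|UU
U/III-1 aff II-2×II-1: Uu|UU
U/III-2 aff ·: Uu|UU
U/IV-1 aff III-2×III-1: Uu|UU
⇒ U over [I-1,I-2,II-1,II-2,II-3,II-4,III-1,III-2,IV-1]: 298 consistent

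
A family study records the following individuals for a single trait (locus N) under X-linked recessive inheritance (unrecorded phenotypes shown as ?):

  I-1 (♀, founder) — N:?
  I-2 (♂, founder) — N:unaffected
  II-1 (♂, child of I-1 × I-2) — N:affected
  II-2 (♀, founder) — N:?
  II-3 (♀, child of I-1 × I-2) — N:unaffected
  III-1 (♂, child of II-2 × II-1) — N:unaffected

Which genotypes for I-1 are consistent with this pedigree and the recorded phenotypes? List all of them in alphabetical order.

N/I-1 ? ·: X^NX^n|X^nX^n
N/I-2 un ·: X^NY
N/II-1 aff I-1×I-2: X^nY
N/II-2 ? ·: X^NX^N|X^NX^n
N/II-3 un I-1×I-2: X^NX^N|X^NX^n
N/III-1 un II-2×II-1: X^NY
⇒ N over [I-1,I-2,II-1,II-2,II-3,III-1]: 6 consistent

I-1 ∈ {X^NX^n, X^nX^n}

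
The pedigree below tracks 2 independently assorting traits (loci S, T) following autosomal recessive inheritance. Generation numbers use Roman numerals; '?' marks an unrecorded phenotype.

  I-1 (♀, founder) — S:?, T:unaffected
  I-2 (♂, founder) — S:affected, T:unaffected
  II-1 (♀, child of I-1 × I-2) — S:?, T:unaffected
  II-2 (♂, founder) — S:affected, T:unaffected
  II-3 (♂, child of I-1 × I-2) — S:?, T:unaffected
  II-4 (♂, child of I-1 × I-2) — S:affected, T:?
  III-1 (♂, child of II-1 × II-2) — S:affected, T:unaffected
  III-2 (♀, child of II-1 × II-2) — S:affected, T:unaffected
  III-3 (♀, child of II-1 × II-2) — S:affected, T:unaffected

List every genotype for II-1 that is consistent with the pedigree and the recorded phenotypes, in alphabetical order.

S/I-1 ? ·: Ss|ss
S/I-2 aff ·: ss
S/II-1 ? I-1×I-2: Ss|ss
S/II-2 aff ·: ss
S/II-3 ? I-1×I-2: Ss|ss
S/II-4 aff I-1×I-2: ss
S/III-1 aff II-1×II-2: ss
S/III-2 aff II-1×II-2: ss
S/III-3 aff II-1×II-2: ss
⇒ S over [I-1,I-2,II-1,II-2,II-3,II-4,III-1,III-2,III-3]: 5 consistent
T/I-1 un ·: TT|Tt
T/I-2 un ·: TT|Tt
T/II-1 un I-1×I-2: TT|Tt
T/II-2 un ·: TT|Tt
T/II-3 un I-1×I-2: TT|Tt
T/II-4 ? I-1×I-2: TT|Tt|tt
T/III-1 un II-1×II-2: TT|Tt
T/III-2 un II-1×II-2: TT|Tt
T/III-3 un II-1×II-2: TT|Tt
⇒ T over [I-1,I-2,II-1,II-2,II-3,II-4,III-1,III-2,III-3]: 359 consistent

II-1 ∈ {Ss TT, Ss Tt, ss TT, ss Tt}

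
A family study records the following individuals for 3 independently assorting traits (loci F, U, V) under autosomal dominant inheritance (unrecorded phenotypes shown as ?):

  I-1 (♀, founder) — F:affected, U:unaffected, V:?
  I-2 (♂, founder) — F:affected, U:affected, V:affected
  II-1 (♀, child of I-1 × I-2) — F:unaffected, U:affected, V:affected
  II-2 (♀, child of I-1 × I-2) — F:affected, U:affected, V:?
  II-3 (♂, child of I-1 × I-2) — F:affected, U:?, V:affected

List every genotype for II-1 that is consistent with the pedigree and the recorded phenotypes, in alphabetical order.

F/I-1 aff ·: Ff
F/I-2 aff ·: Ff
F/II-1 un I-1×I-2: ff
F/II-2 aff I-1×I-2: Ff|FF
F/II-3 aff I-1×I-2: Ff|FF
⇒ F over [I-1,I-2,II-1,II-2,II-3]: 4 consistent
U/I-1 un ·: uu
U/I-2 aff ·: Uu|UU
U/II-1 aff I-1×I-2: Uu
U/II-2 aff I-1×I-2: Uu
U/II-3 ? I-1×I-2: uu|Uu
⇒ U over [I-1,I-2,II-1,II-2,II-3]: 3 consistent
V/I-1 ? ·: vv|Vv|VV
V/I-2 aff ·: Vv|VV
V/II-1 aff I-1×I-2: Vv|VV
V/II-2 ? I-1×I-2: vv|Vv|VV
V/II-3 aff I-1×I-2: Vv|VV
⇒ V over [I-1,I-2,II-1,II-2,II-3]: 32 consistent

II-1 ∈ {ff Uu VV, ff Uu Vv}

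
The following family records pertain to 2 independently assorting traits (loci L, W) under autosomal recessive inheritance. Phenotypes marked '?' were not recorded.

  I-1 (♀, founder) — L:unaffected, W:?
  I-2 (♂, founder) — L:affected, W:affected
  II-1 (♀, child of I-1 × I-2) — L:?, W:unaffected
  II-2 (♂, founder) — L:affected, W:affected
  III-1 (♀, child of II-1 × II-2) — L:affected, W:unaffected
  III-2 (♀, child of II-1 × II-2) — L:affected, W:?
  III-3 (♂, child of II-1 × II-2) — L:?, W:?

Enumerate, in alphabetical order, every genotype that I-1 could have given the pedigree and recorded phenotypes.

I-1 ∈ {LL WW, LL Ww, Ll WW, Ll Ww}

L/I-1 un ·: LL|Ll
L/I-2 aff ·: ll
L/II-1 ? I-1×I-2: Ll|ll
L/II-2 aff ·: ll
L/III-1 aff II-1×II-2: ll
L/III-2 aff II-1×II-2: ll
L/III-3 ? II-1×II-2: Ll|ll
⇒ L over [I-1,I-2,II-1,II-2,III-1,III-2,III-3]: 5 consistent
W/I-1 ? ·: WW|Ww
W/I-2 aff ·: ww
W/II-1 un I-1×I-2: Ww
W/II-2 aff ·: ww
W/III-1 un II-1×II-2: Ww
W/III-2 ? II-1×II-2: Ww|ww
W/III-3 ? II-1×II-2: Ww|ww
⇒ W over [I-1,I-2,II-1,II-2,III-1,III-2,III-3]: 8 consistent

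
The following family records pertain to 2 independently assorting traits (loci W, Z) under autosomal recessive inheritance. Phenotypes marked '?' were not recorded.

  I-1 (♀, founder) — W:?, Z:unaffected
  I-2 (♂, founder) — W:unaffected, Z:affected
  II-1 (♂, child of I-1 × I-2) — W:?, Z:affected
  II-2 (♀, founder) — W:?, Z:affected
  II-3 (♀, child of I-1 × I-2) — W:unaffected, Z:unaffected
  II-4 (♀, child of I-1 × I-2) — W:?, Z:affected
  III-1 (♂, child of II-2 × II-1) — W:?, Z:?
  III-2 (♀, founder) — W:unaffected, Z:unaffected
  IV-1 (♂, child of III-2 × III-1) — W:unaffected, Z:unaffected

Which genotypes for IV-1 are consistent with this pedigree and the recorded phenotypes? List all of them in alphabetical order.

IV-1 ∈ {WW Zz, Ww Zz}

W/I-1 ? ·: WW|Ww|ww
W/I-2 un ·: WW|Ww
W/II-1 ? I-1×I-2: WW|Ww|ww
W/II-2 ? ·: WW|Ww|ww
W/II-3 un I-1×I-2: WW|Ww
W/II-4 ? I-1×I-2: WW|Ww|ww
W/III-1 ? II-2×II-1: WW|Ww|ww
W/III-2 un ·: WW|Ww
W/IV-1 un III-2×III-1: WW|Ww
⇒ W over [I-1,I-2,II-1,II-2,II-3,II-4,III-1,III-2,IV-1]: 680 consistent
Z/I-1 un ·: Zz
Z/I-2 aff ·: zz
Z/II-1 aff I-1×I-2: zz
Z/II-2 aff ·: zz
Z/II-3 un I-1×I-2: Zz
Z/II-4 aff I-1×I-2: zz
Z/III-1 ? II-2×II-1: zz
Z/III-2 un ·: ZZ|Zz
Z/IV-1 un III-2×III-1: Zz
⇒ Z over [I-1,I-2,II-1,II-2,II-3,II-4,III-1,III-2,IV-1]: 2 consistent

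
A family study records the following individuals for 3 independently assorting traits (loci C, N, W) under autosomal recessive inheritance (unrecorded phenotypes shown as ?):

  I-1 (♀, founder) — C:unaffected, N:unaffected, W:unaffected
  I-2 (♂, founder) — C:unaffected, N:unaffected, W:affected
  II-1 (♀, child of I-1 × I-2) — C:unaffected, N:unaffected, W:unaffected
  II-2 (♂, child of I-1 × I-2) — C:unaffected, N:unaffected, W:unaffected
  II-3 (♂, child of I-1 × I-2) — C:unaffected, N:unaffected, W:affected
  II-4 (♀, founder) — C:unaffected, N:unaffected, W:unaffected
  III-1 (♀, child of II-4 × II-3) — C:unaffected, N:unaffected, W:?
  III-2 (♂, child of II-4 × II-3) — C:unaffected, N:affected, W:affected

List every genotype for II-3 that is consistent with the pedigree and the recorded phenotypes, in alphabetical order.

C/I-1 un ·: CC|Cc
C/I-2 un ·: CC|Cc
C/II-1 un I-1×I-2: CC|Cc
C/II-2 un I-1×I-2: CC|Cc
C/II-3 un I-1×I-2: CC|Cc
C/II-4 un ·: CC|Cc
C/III-1 un II-4×II-3: CC|Cc
C/III-2 un II-4×II-3: CC|Cc
⇒ C over [I-1,I-2,II-1,II-2,II-3,II-4,III-1,III-2]: 161 consistent
N/I-1 un ·: NN|Nn
N/I-2 un ·: NN|Nn
N/II-1 un I-1×I-2: NN|Nn
N/II-2 un I-1×I-2: NN|Nn
N/II-3 un I-1×I-2: Nn
N/II-4 un ·: Nn
N/III-1 un II-4×II-3: NN|Nn
N/III-2 aff II-4×II-3: nn
⇒ N over [I-1,I-2,II-1,II-2,II-3,II-4,III-1,III-2]: 24 consistent
W/I-1 un ·: Ww
W/I-2 aff ·: ww
W/II-1 un I-1×I-2: Ww
W/II-2 un I-1×I-2: Ww
W/II-3 aff I-1×I-2: ww
W/II-4 un ·: Ww
W/III-1 ? II-4×II-3: Ww|ww
W/III-2 aff II-4×II-3: ww
⇒ W over [I-1,I-2,II-1,II-2,II-3,II-4,III-1,III-2]: 2 consistent

II-3 ∈ {CC Nn ww, Cc Nn ww}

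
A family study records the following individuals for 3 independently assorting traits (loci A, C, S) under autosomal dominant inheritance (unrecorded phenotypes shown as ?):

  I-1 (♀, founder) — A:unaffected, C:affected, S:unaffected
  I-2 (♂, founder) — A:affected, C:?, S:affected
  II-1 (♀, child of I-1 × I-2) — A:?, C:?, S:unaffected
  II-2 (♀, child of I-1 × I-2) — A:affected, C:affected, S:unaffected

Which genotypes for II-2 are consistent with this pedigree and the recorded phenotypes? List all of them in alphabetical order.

II-2 ∈ {Aa CC ss, Aa Cc ss}

A/I-1 un ·: aa
A/I-2 aff ·: Aa|AA
A/II-1 ? I-1×I-2: aa|Aa
A/II-2 aff I-1×I-2: Aa
⇒ A over [I-1,I-2,II-1,II-2]: 3 consistent
C/I-1 aff ·: Cc|CC
C/I-2 ? ·: cc|Cc|CC
C/II-1 ? I-1×I-2: cc|Cc|CC
C/II-2 aff I-1×I-2: Cc|CC
⇒ C over [I-1,I-2,II-1,II-2]: 18 consistent
S/I-1 un ·: ss
S/I-2 aff ·: Ss
S/II-1 un I-1×I-2: ss
S/II-2 un I-1×I-2: ss
⇒ S over [I-1,I-2,II-1,II-2]: 1 consistent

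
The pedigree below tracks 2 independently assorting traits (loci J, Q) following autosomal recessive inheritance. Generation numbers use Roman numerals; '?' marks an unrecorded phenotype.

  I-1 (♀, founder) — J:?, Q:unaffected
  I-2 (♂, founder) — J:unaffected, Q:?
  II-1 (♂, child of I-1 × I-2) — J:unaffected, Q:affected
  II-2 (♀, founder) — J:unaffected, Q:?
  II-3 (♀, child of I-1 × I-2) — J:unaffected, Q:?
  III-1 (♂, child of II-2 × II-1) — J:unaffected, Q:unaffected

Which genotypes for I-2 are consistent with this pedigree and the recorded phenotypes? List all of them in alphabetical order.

J/I-1 ? ·: JJ|Jj|jj
J/I-2 un ·: JJ|Jj
J/II-1 un I-1×I-2: JJ|Jj
J/II-2 un ·: JJ|Jj
J/II-3 un I-1×I-2: JJ|Jj
J/III-1 un II-2×II-1: JJ|Jj
⇒ J over [I-1,I-2,II-1,II-2,II-3,III-1]: 53 consistent
Q/I-1 un ·: Qq
Q/I-2 ? ·: Qq|qq
Q/II-1 aff I-1×I-2: qq
Q/II-2 ? ·: QQ|Qq
Q/II-3 ? I-1×I-2: QQ|Qq|qq
Q/III-1 un II-2×II-1: Qq
⇒ Q over [I-1,I-2,II-1,II-2,II-3,III-1]: 10 consistent

I-2 ∈ {JJ Qq, JJ qq, Jj Qq, Jj qq}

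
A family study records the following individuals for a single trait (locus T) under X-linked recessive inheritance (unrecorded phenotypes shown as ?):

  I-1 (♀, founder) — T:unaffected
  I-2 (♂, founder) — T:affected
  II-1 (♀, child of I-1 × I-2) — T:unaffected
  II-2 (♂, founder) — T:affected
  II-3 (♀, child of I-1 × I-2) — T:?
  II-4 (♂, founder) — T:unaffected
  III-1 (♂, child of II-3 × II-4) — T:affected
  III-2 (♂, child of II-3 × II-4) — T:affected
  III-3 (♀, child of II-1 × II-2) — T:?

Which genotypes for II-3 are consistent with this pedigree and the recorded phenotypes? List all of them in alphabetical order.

II-3 ∈ {X^TX^t, X^tX^t}

T/I-1 un ·: X^TX^T|X^TX^t
T/I-2 aff ·: X^tY
T/II-1 un I-1×I-2: X^TX^t
T/II-2 aff ·: X^tY
T/II-3 ? I-1×I-2: X^TX^t|X^tX^t
T/II-4 un ·: X^TY
T/III-1 aff II-3×II-4: X^tY
T/III-2 aff II-3×II-4: X^tY
T/III-3 ? II-1×II-2: X^TX^t|X^tX^t
⇒ T over [I-1,I-2,II-1,II-2,II-3,II-4,III-1,III-2,III-3]: 6 consistent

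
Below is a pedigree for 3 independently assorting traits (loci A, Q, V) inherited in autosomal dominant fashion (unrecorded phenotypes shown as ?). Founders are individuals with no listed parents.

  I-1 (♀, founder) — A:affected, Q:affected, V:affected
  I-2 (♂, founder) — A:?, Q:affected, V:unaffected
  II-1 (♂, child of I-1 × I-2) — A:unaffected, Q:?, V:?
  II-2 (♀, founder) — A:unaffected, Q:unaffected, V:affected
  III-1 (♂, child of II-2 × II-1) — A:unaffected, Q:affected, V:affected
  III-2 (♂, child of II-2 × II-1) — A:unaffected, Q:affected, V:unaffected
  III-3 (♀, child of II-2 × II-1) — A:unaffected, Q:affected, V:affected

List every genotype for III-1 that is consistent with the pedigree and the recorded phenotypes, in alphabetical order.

III-1 ∈ {aa Qq VV, aa Qq Vv}

A/I-1 aff ·: Aa
A/I-2 ? ·: aa|Aa
A/II-1 un I-1×I-2: aa
A/II-2 un ·: aa
A/III-1 un II-2×II-1: aa
A/III-2 un II-2×II-1: aa
A/III-3 un II-2×II-1: aa
⇒ A over [I-1,I-2,II-1,II-2,III-1,III-2,III-3]: 2 consistent
Q/I-1 aff ·: Qq|QQ
Q/I-2 aff ·: Qq|QQ
Q/II-1 ? I-1×I-2: Qq|QQ
Q/II-2 un ·: qq
Q/III-1 aff II-2×II-1: Qq
Q/III-2 aff II-2×II-1: Qq
Q/III-3 aff II-2×II-1: Qq
⇒ Q over [I-1,I-2,II-1,II-2,III-1,III-2,III-3]: 7 consistent
V/I-1 aff ·: Vv|VV
V/I-2 un ·: vv
V/II-1 ? I-1×I-2: vv|Vv
V/II-2 aff ·: Vv
V/III-1 aff II-2×II-1: Vv|VV
V/III-2 un II-2×II-1: vv
V/III-3 aff II-2×II-1: Vv|VV
⇒ V over [I-1,I-2,II-1,II-2,III-1,III-2,III-3]: 9 consistent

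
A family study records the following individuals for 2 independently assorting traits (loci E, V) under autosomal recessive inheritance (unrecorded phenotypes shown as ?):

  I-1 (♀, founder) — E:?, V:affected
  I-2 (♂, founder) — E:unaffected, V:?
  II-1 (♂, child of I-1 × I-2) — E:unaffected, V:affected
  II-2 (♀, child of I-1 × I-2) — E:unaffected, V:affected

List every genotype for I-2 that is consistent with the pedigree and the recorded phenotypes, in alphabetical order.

E/I-1 ? ·: EE|Ee|ee
E/I-2 un ·: EE|Ee
E/II-1 un I-1×I-2: EE|Ee
E/II-2 un I-1×I-2: EE|Ee
⇒ E over [I-1,I-2,II-1,II-2]: 15 consistent
V/I-1 aff ·: vv
V/I-2 ? ·: Vv|vv
V/II-1 aff I-1×I-2: vv
V/II-2 aff I-1×I-2: vv
⇒ V over [I-1,I-2,II-1,II-2]: 2 consistent

I-2 ∈ {EE Vv, EE vv, Ee Vv, Ee vv}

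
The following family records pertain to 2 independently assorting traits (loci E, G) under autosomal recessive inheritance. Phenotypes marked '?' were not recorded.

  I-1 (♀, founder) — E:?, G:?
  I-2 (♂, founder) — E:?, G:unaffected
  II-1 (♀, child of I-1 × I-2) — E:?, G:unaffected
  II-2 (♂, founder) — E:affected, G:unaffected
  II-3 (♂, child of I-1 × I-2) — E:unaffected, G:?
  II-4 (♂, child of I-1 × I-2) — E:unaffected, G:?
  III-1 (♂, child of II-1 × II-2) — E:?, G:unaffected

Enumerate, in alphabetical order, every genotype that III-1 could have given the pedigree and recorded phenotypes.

E/I-1 ? ·: EE|Ee|ee
E/I-2 ? ·: EE|Ee|ee
E/II-1 ? I-1×I-2: EE|Ee|ee
E/II-2 aff ·: ee
E/II-3 un I-1×I-2: EE|Ee
E/II-4 un I-1×I-2: EE|Ee
E/III-1 ? II-1×II-2: Ee|ee
⇒ E over [I-1,I-2,II-1,II-2,II-3,II-4,III-1]: 51 consistent
G/I-1 ? ·: GG|Gg|gg
G/I-2 un ·: GG|Gg
G/II-1 un I-1×I-2: GG|Gg
G/II-2 un ·: GG|Gg
G/II-3 ? I-1×I-2: GG|Gg|gg
G/II-4 ? I-1×I-2: GG|Gg|gg
G/III-1 un II-1×II-2: GG|Gg
⇒ G over [I-1,I-2,II-1,II-2,II-3,II-4,III-1]: 142 consistent

III-1 ∈ {Ee GG, Ee Gg, ee GG, ee Gg}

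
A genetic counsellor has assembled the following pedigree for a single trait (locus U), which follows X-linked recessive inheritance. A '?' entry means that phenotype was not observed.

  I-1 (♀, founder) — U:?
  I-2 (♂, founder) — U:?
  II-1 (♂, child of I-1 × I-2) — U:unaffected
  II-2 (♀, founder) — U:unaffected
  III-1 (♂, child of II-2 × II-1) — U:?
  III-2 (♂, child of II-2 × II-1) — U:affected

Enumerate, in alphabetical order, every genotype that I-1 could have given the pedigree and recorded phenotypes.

I-1 ∈ {X^UX^U, X^UX^u}

U/I-1 ? ·: X^UX^U|X^UX^u
U/I-2 ? ·: X^UY|X^uY
U/II-1 un I-1×I-2: X^UY
U/II-2 un ·: X^UX^u
U/III-1 ? II-2×II-1: X^UY|X^uY
U/III-2 aff II-2×II-1: X^uY
⇒ U over [I-1,I-2,II-1,II-2,III-1,III-2]: 8 consistent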